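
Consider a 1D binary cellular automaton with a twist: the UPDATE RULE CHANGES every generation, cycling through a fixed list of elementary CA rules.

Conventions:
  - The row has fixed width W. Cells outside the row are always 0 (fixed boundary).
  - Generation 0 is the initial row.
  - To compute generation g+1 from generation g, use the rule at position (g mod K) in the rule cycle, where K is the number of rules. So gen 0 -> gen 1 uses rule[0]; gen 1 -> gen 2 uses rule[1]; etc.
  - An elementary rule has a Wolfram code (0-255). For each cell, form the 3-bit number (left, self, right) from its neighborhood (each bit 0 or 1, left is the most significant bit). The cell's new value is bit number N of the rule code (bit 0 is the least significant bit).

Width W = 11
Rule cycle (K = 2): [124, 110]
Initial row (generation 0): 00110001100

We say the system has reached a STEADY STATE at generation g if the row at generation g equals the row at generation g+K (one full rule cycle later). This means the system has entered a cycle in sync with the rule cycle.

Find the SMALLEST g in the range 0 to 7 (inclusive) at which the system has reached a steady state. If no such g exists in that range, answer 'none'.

Answer: none

Derivation:
Gen 0: 00110001100
Gen 1 (rule 124): 00111001110
Gen 2 (rule 110): 01101011010
Gen 3 (rule 124): 01111111111
Gen 4 (rule 110): 11000000001
Gen 5 (rule 124): 11100000001
Gen 6 (rule 110): 10100000011
Gen 7 (rule 124): 11110000011
Gen 8 (rule 110): 10010000111
Gen 9 (rule 124): 11011000101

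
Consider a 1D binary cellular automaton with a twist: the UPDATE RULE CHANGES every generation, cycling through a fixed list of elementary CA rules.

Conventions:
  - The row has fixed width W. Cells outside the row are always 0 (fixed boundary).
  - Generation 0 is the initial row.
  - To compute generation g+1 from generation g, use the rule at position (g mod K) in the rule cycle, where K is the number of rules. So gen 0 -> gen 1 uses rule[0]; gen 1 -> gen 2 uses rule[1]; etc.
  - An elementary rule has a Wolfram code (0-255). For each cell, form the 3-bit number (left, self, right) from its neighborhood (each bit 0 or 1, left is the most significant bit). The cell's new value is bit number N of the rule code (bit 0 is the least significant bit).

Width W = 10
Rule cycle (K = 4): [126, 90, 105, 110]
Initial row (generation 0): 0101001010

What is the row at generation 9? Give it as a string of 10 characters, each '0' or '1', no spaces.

Answer: 0111111111

Derivation:
Gen 0: 0101001010
Gen 1 (rule 126): 1111111111
Gen 2 (rule 90): 1000000001
Gen 3 (rule 105): 0011111100
Gen 4 (rule 110): 0110000100
Gen 5 (rule 126): 1111001110
Gen 6 (rule 90): 1001111011
Gen 7 (rule 105): 0001001111
Gen 8 (rule 110): 0011011001
Gen 9 (rule 126): 0111111111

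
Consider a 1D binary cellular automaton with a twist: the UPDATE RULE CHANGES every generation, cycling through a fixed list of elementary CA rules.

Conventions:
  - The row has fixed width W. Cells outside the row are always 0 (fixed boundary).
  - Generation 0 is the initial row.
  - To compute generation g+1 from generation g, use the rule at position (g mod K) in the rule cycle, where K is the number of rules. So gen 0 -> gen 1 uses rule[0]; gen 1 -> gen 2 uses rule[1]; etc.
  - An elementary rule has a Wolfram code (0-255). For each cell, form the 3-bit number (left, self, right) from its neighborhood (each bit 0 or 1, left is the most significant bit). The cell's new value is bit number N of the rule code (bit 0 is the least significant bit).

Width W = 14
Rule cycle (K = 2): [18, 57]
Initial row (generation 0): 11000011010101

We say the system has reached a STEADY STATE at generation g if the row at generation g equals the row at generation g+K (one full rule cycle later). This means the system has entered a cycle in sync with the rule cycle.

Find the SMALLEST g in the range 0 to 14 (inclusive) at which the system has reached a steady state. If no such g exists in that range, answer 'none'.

Gen 0: 11000011010101
Gen 1 (rule 18): 00100100000000
Gen 2 (rule 57): 10010011111111
Gen 3 (rule 18): 01101100000000
Gen 4 (rule 57): 01011011111111
Gen 5 (rule 18): 10000000000000
Gen 6 (rule 57): 01111111111111
Gen 7 (rule 18): 10000000000000
Gen 8 (rule 57): 01111111111111
Gen 9 (rule 18): 10000000000000
Gen 10 (rule 57): 01111111111111
Gen 11 (rule 18): 10000000000000
Gen 12 (rule 57): 01111111111111
Gen 13 (rule 18): 10000000000000
Gen 14 (rule 57): 01111111111111
Gen 15 (rule 18): 10000000000000
Gen 16 (rule 57): 01111111111111

Answer: 5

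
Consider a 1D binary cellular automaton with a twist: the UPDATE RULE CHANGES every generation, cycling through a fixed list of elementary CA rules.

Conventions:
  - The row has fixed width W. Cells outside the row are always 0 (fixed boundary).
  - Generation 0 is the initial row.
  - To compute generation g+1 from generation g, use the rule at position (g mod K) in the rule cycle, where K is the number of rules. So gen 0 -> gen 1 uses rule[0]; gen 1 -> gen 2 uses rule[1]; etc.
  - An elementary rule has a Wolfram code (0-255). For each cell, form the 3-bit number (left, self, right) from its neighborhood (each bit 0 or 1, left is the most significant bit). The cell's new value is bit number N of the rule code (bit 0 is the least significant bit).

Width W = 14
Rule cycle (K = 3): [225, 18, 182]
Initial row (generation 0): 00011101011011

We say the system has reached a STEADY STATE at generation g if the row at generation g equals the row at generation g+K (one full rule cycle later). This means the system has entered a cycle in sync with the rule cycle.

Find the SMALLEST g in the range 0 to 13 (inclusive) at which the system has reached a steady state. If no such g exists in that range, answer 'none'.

Answer: none

Derivation:
Gen 0: 00011101011011
Gen 1 (rule 225): 11001110101101
Gen 2 (rule 18): 00110000000000
Gen 3 (rule 182): 01001000000000
Gen 4 (rule 225): 00000011111111
Gen 5 (rule 18): 00000100000000
Gen 6 (rule 182): 00001110000000
Gen 7 (rule 225): 11100110111111
Gen 8 (rule 18): 00011000000000
Gen 9 (rule 182): 00100100000000
Gen 10 (rule 225): 10000001111111
Gen 11 (rule 18): 01000010000000
Gen 12 (rule 182): 11100111000000
Gen 13 (rule 225): 01100011011111
Gen 14 (rule 18): 10010100000000
Gen 15 (rule 182): 11111110000000
Gen 16 (rule 225): 01111110111111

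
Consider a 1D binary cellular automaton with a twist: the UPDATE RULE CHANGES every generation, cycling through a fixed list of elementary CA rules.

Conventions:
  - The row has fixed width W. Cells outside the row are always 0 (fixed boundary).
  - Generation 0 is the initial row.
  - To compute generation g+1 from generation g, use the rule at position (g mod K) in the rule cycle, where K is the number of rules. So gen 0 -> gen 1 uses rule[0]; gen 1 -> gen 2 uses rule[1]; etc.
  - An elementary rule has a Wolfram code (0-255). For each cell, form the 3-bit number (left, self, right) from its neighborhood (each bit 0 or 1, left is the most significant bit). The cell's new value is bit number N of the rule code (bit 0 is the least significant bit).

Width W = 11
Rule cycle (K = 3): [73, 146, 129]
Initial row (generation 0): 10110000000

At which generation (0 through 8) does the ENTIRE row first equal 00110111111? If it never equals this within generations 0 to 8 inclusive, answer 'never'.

Gen 0: 10110000000
Gen 1 (rule 73): 00110111111
Gen 2 (rule 146): 01000011110
Gen 3 (rule 129): 00011001100
Gen 4 (rule 73): 11011001101
Gen 5 (rule 146): 00000110000
Gen 6 (rule 129): 11110000111
Gen 7 (rule 73): 10010110101
Gen 8 (rule 146): 01100000000

Answer: 1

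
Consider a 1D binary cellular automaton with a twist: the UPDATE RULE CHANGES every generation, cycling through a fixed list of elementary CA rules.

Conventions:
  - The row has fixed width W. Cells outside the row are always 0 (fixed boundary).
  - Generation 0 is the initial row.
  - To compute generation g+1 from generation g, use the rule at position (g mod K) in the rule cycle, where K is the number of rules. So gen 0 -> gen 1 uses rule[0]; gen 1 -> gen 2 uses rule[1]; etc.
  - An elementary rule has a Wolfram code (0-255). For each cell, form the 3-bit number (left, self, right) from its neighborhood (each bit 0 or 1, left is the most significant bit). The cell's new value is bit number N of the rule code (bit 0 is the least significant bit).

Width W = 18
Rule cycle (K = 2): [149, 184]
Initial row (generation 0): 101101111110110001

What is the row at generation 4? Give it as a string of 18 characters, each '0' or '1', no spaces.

Answer: 011101001011010110

Derivation:
Gen 0: 101101111110110001
Gen 1 (rule 149): 100000111100001101
Gen 2 (rule 184): 010000111010001010
Gen 3 (rule 149): 011110010011101011
Gen 4 (rule 184): 011101001011010110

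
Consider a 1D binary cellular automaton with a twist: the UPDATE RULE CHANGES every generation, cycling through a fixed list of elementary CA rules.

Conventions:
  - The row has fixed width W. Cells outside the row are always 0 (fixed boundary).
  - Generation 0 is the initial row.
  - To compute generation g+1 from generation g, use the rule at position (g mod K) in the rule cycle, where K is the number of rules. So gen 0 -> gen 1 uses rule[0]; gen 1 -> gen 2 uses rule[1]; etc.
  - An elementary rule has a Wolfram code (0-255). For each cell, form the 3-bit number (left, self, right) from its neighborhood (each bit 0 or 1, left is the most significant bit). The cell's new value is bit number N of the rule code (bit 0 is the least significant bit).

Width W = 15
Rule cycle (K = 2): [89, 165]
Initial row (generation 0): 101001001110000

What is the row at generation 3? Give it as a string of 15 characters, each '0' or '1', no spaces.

Gen 0: 101001001110000
Gen 1 (rule 89): 000100101011111
Gen 2 (rule 165): 110100111101110
Gen 3 (rule 89): 110010100101011

Answer: 110010100101011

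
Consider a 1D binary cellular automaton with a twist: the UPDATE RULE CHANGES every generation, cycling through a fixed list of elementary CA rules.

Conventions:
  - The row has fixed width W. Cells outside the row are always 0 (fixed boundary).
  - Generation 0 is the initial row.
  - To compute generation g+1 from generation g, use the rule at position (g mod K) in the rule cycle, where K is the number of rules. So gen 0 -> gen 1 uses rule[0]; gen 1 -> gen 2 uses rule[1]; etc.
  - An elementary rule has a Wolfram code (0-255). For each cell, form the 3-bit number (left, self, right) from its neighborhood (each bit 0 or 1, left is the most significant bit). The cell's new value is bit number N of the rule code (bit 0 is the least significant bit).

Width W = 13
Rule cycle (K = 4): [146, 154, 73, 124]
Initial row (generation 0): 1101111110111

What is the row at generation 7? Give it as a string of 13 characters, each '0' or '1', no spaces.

Gen 0: 1101111110111
Gen 1 (rule 146): 0000111100010
Gen 2 (rule 154): 0001111010101
Gen 3 (rule 73): 1101001000000
Gen 4 (rule 124): 1111101100000
Gen 5 (rule 146): 0111000010000
Gen 6 (rule 154): 1110100101000
Gen 7 (rule 73): 1010000000011

Answer: 1010000000011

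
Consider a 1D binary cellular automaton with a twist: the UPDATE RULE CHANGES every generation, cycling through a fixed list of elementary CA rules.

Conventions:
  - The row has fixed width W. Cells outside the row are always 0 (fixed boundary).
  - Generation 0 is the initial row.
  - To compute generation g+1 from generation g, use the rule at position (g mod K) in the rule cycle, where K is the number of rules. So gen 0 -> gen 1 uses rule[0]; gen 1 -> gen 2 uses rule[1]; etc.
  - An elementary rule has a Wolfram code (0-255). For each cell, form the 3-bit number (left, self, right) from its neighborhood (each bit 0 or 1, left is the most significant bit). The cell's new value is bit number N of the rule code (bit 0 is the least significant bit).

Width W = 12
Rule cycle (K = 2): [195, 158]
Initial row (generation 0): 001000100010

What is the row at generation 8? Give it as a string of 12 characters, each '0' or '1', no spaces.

Answer: 011011010011

Derivation:
Gen 0: 001000100010
Gen 1 (rule 195): 110011001100
Gen 2 (rule 158): 101110111010
Gen 3 (rule 195): 000110011000
Gen 4 (rule 158): 001101110100
Gen 5 (rule 195): 110100110001
Gen 6 (rule 158): 100111101011
Gen 7 (rule 195): 001011100001
Gen 8 (rule 158): 011011010011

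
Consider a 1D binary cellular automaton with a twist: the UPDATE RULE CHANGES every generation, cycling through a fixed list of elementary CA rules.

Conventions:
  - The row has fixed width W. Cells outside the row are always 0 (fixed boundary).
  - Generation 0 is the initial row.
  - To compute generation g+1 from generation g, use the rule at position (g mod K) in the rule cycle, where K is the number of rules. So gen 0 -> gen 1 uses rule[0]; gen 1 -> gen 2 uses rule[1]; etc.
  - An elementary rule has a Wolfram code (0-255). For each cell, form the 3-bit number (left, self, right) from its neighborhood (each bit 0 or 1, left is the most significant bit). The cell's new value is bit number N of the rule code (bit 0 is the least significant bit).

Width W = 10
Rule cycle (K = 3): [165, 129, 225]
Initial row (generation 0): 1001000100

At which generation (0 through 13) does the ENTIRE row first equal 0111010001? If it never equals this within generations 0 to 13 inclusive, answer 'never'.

Answer: never

Derivation:
Gen 0: 1001000100
Gen 1 (rule 165): 1001010101
Gen 2 (rule 129): 0000000000
Gen 3 (rule 225): 1111111111
Gen 4 (rule 165): 0111111110
Gen 5 (rule 129): 0011111100
Gen 6 (rule 225): 1001111101
Gen 7 (rule 165): 1000111011
Gen 8 (rule 129): 0010010000
Gen 9 (rule 225): 1000000111
Gen 10 (rule 165): 1011110010
Gen 11 (rule 129): 0001100000
Gen 12 (rule 225): 1100101111
Gen 13 (rule 165): 0000110110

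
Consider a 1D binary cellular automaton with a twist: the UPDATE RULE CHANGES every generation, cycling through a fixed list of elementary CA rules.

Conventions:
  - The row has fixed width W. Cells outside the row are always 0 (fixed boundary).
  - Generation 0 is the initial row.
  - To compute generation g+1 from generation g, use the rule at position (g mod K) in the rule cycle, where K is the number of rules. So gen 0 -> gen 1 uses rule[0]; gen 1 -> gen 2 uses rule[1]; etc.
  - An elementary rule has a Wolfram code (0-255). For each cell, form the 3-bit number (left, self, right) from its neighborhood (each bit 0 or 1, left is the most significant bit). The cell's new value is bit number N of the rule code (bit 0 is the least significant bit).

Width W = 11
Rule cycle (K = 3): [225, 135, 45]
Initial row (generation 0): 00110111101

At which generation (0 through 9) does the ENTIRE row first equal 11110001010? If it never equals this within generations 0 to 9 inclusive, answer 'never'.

Gen 0: 00110111101
Gen 1 (rule 225): 10011011110
Gen 2 (rule 135): 10100001100
Gen 3 (rule 45): 11101101001
Gen 4 (rule 225): 01110110000
Gen 5 (rule 135): 10100000111
Gen 6 (rule 45): 11101110100
Gen 7 (rule 225): 01110111001
Gen 8 (rule 135): 10100010011
Gen 9 (rule 45): 11101010010

Answer: never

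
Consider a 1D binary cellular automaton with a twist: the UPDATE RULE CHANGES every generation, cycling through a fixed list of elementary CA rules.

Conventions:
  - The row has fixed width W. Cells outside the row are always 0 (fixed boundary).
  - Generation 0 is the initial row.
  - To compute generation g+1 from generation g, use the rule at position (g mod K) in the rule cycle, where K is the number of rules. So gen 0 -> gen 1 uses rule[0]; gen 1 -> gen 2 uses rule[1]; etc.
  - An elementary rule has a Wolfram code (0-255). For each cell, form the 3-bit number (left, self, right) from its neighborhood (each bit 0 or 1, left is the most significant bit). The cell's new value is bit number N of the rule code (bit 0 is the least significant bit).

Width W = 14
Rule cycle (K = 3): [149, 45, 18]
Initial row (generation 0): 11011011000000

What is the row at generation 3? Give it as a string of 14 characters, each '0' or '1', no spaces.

Gen 0: 11011011000000
Gen 1 (rule 149): 00000000111111
Gen 2 (rule 45): 11111110100000
Gen 3 (rule 18): 00000000010000

Answer: 00000000010000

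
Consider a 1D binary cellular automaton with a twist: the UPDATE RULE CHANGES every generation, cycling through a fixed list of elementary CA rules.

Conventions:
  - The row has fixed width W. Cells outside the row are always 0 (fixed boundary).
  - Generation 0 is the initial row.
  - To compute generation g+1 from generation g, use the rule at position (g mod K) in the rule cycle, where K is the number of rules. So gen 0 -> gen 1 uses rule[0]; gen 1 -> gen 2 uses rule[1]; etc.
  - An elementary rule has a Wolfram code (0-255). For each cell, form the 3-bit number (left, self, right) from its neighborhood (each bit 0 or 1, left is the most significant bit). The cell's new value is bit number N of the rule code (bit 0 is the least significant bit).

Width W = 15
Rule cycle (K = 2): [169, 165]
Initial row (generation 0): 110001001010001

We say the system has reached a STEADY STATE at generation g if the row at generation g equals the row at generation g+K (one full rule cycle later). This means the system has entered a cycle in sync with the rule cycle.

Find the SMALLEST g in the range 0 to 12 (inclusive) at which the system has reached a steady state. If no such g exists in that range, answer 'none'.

Gen 0: 110001001010001
Gen 1 (rule 169): 100100000100100
Gen 2 (rule 165): 100101110100101
Gen 3 (rule 169): 000011101000010
Gen 4 (rule 165): 111001011011010
Gen 5 (rule 169): 110000110110100
Gen 6 (rule 165): 000110001001101
Gen 7 (rule 169): 110100100001010
Gen 8 (rule 165): 001100101101110
Gen 9 (rule 169): 101000011011100
Gen 10 (rule 165): 111011000101001
Gen 11 (rule 169): 110110010010000
Gen 12 (rule 165): 001000010010111
Gen 13 (rule 169): 100011000001110
Gen 14 (rule 165): 101000011100100

Answer: none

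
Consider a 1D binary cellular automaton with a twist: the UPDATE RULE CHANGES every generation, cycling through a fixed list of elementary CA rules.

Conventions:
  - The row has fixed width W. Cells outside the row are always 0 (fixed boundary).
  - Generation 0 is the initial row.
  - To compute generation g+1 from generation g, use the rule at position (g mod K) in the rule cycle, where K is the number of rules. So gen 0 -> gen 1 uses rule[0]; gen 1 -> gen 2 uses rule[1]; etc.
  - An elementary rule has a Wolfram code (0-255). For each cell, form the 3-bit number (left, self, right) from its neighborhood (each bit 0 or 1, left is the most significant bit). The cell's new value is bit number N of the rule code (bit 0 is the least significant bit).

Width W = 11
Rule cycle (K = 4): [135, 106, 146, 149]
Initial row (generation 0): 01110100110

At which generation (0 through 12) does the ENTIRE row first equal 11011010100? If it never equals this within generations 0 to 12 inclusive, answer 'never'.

Gen 0: 01110100110
Gen 1 (rule 135): 10100101000
Gen 2 (rule 106): 01001010000
Gen 3 (rule 146): 10110001000
Gen 4 (rule 149): 10001101111
Gen 5 (rule 135): 10110000110
Gen 6 (rule 106): 01110001110
Gen 7 (rule 146): 10101010101
Gen 8 (rule 149): 10101010101
Gen 9 (rule 135): 10101010101
Gen 10 (rule 106): 01010101010
Gen 11 (rule 146): 10000000001
Gen 12 (rule 149): 11111111101

Answer: never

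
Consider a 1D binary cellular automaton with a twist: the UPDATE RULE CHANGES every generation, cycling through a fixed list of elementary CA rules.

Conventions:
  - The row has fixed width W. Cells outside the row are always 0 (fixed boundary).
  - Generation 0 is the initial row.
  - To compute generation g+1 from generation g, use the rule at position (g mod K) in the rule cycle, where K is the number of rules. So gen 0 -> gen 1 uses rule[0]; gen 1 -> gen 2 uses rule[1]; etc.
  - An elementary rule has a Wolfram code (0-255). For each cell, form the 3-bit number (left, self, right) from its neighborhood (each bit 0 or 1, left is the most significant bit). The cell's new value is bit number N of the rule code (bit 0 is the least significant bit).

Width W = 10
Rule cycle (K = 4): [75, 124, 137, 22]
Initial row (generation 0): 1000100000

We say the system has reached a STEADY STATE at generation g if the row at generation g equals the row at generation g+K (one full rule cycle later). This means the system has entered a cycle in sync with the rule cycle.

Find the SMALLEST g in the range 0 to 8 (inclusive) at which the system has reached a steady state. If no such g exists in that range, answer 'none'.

Gen 0: 1000100000
Gen 1 (rule 75): 0011001111
Gen 2 (rule 124): 0011101001
Gen 3 (rule 137): 1011000000
Gen 4 (rule 22): 1000100000
Gen 5 (rule 75): 0011001111
Gen 6 (rule 124): 0011101001
Gen 7 (rule 137): 1011000000
Gen 8 (rule 22): 1000100000
Gen 9 (rule 75): 0011001111
Gen 10 (rule 124): 0011101001
Gen 11 (rule 137): 1011000000
Gen 12 (rule 22): 1000100000

Answer: 0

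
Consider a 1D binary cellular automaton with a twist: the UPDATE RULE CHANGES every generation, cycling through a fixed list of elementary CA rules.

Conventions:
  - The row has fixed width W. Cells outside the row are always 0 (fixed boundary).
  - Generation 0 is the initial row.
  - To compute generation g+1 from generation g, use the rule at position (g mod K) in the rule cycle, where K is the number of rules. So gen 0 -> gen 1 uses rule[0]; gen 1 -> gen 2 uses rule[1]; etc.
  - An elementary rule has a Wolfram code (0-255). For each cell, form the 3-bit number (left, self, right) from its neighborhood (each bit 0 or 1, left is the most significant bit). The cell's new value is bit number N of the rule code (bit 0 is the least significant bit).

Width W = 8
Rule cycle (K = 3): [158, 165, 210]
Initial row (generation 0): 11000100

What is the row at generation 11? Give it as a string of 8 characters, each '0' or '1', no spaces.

Gen 0: 11000100
Gen 1 (rule 158): 10101110
Gen 2 (rule 165): 11110100
Gen 3 (rule 210): 01110010
Gen 4 (rule 158): 11101111
Gen 5 (rule 165): 01010110
Gen 6 (rule 210): 10000011
Gen 7 (rule 158): 11000110
Gen 8 (rule 165): 00010000
Gen 9 (rule 210): 00101000
Gen 10 (rule 158): 01101100
Gen 11 (rule 165): 00010001

Answer: 00010001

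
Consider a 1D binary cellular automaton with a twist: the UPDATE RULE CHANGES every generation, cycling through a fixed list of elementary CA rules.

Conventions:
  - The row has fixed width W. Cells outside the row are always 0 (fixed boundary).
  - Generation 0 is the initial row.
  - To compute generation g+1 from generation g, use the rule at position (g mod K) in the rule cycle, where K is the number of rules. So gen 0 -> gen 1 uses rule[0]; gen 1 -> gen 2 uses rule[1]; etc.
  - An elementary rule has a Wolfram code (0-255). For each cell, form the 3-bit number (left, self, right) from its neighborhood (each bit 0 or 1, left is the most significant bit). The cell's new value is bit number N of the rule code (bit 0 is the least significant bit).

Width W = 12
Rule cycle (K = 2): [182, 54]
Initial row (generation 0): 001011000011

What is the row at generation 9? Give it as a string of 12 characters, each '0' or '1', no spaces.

Answer: 110001011110

Derivation:
Gen 0: 001011000011
Gen 1 (rule 182): 011100100100
Gen 2 (rule 54): 100011111110
Gen 3 (rule 182): 110101111101
Gen 4 (rule 54): 001110000011
Gen 5 (rule 182): 010101000100
Gen 6 (rule 54): 111111101110
Gen 7 (rule 182): 011111010101
Gen 8 (rule 54): 100000111111
Gen 9 (rule 182): 110001011110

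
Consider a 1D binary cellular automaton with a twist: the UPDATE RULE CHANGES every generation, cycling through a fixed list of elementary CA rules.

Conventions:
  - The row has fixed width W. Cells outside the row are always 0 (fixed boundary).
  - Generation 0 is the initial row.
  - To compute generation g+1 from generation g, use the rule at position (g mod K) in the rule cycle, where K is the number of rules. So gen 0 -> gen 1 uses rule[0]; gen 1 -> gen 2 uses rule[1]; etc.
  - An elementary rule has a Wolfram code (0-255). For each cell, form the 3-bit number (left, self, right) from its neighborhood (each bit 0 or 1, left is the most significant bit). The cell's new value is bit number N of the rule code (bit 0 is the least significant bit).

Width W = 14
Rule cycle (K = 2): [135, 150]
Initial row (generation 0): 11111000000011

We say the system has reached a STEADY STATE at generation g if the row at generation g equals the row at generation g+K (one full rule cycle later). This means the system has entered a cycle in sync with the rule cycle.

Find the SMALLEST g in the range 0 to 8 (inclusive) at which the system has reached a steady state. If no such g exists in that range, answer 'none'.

Gen 0: 11111000000011
Gen 1 (rule 135): 01110011111100
Gen 2 (rule 150): 10101101111010
Gen 3 (rule 135): 10100000110010
Gen 4 (rule 150): 10110001001111
Gen 5 (rule 135): 10000111010110
Gen 6 (rule 150): 11001010010001
Gen 7 (rule 135): 00011010110111
Gen 8 (rule 150): 00100010000010
Gen 9 (rule 135): 11101110111110
Gen 10 (rule 150): 01000100011101

Answer: none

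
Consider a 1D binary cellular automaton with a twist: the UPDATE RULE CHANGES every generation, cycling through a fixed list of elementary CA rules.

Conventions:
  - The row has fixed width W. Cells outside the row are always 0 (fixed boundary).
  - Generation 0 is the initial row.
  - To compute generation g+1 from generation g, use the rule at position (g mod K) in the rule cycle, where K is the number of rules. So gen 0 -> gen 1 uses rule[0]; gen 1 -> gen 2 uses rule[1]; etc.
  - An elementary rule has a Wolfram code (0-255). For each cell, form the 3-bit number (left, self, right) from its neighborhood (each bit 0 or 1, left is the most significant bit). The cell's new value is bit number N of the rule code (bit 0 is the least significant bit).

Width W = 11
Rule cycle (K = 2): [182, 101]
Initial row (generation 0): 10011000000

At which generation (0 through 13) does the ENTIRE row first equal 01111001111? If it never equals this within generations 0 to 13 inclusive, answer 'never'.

Answer: never

Derivation:
Gen 0: 10011000000
Gen 1 (rule 182): 11100100000
Gen 2 (rule 101): 00100101111
Gen 3 (rule 182): 01111110110
Gen 4 (rule 101): 00000011010
Gen 5 (rule 182): 00000100111
Gen 6 (rule 101): 11110100001
Gen 7 (rule 182): 01101110011
Gen 8 (rule 101): 00110010001
Gen 9 (rule 182): 01001111011
Gen 10 (rule 101): 01000001101
Gen 11 (rule 182): 11100010011
Gen 12 (rule 101): 00101010001
Gen 13 (rule 182): 01111111011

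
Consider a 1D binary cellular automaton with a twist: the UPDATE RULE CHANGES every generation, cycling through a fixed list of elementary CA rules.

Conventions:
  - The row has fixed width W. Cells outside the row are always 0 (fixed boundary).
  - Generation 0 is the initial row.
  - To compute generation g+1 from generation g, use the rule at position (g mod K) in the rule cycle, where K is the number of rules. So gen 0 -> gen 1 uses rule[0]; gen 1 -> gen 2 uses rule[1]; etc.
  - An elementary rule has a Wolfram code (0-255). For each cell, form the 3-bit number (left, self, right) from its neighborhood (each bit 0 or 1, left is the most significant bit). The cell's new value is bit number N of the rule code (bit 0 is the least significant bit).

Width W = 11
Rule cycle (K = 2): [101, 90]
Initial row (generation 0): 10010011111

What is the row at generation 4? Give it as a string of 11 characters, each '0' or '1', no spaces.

Gen 0: 10010011111
Gen 1 (rule 101): 10010000001
Gen 2 (rule 90): 01101000010
Gen 3 (rule 101): 00111011010
Gen 4 (rule 90): 01101011001

Answer: 01101011001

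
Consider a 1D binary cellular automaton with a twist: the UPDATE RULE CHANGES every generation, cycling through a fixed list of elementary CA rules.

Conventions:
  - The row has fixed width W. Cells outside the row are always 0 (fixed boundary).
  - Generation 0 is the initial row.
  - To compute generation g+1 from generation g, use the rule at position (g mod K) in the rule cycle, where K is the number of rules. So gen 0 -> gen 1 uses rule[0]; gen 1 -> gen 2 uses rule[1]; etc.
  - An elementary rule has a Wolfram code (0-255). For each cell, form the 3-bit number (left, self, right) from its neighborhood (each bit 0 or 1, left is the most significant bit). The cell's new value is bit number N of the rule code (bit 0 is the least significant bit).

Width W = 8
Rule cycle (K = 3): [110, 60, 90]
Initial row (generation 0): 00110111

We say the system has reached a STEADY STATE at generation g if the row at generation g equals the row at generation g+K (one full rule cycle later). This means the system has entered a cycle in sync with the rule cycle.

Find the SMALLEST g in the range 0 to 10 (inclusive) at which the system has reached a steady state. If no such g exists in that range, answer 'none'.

Answer: none

Derivation:
Gen 0: 00110111
Gen 1 (rule 110): 01111101
Gen 2 (rule 60): 01000011
Gen 3 (rule 90): 10100111
Gen 4 (rule 110): 11101101
Gen 5 (rule 60): 10011011
Gen 6 (rule 90): 01111011
Gen 7 (rule 110): 11001111
Gen 8 (rule 60): 10101000
Gen 9 (rule 90): 00000100
Gen 10 (rule 110): 00001100
Gen 11 (rule 60): 00001010
Gen 12 (rule 90): 00010001
Gen 13 (rule 110): 00110011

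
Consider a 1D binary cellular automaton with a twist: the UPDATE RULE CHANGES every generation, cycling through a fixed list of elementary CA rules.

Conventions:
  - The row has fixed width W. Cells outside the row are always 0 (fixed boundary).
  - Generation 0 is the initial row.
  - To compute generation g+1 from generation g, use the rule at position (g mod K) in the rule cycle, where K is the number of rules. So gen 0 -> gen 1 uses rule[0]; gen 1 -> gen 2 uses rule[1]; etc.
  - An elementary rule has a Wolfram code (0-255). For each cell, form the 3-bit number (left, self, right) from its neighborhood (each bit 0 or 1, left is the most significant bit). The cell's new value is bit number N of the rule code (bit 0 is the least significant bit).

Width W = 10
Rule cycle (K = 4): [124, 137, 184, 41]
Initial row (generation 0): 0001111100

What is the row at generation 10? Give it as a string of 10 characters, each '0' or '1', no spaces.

Answer: 1001111111

Derivation:
Gen 0: 0001111100
Gen 1 (rule 124): 0001000110
Gen 2 (rule 137): 1100010100
Gen 3 (rule 184): 1010001010
Gen 4 (rule 41): 0100100100
Gen 5 (rule 124): 0110110110
Gen 6 (rule 137): 0100100100
Gen 7 (rule 184): 0010010010
Gen 8 (rule 41): 1000000000
Gen 9 (rule 124): 1100000000
Gen 10 (rule 137): 1001111111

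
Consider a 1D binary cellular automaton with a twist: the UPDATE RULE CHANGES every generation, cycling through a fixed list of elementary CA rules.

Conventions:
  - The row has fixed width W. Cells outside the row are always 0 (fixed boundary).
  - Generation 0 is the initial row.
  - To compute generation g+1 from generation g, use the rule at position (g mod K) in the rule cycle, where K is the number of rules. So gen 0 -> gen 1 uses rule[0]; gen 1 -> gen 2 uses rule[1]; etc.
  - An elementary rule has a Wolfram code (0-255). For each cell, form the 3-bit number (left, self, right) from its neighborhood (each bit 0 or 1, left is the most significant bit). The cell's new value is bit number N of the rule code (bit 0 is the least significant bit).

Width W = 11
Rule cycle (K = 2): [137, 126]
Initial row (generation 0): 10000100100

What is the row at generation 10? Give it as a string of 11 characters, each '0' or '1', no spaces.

Answer: 01101111011

Derivation:
Gen 0: 10000100100
Gen 1 (rule 137): 00110000001
Gen 2 (rule 126): 01111000011
Gen 3 (rule 137): 01110011010
Gen 4 (rule 126): 11011111111
Gen 5 (rule 137): 10011111110
Gen 6 (rule 126): 11110000011
Gen 7 (rule 137): 11100111010
Gen 8 (rule 126): 10111101111
Gen 9 (rule 137): 00111001110
Gen 10 (rule 126): 01101111011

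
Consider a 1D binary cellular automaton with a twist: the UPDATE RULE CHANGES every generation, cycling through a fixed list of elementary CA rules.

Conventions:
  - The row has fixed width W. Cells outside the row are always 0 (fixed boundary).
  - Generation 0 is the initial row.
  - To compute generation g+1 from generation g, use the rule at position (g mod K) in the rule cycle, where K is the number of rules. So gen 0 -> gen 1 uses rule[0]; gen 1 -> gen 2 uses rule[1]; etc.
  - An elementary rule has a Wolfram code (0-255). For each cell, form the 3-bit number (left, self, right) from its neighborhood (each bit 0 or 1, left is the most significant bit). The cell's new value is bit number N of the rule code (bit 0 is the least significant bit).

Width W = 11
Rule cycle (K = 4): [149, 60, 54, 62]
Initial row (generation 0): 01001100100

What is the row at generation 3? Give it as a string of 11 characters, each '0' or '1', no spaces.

Answer: 11111100010

Derivation:
Gen 0: 01001100100
Gen 1 (rule 149): 01100010111
Gen 2 (rule 60): 01010011100
Gen 3 (rule 54): 11111100010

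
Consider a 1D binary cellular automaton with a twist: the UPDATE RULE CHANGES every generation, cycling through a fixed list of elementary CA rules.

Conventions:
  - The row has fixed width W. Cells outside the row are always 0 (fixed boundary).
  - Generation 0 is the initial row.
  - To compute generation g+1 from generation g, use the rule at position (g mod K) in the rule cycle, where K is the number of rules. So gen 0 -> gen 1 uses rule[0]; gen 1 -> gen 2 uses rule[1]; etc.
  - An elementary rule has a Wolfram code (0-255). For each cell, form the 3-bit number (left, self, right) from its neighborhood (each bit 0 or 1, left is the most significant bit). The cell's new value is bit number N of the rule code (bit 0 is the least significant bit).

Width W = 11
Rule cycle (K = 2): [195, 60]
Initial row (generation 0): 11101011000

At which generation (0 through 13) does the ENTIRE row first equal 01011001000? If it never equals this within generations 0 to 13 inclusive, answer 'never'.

Answer: never

Derivation:
Gen 0: 11101011000
Gen 1 (rule 195): 01100001011
Gen 2 (rule 60): 01010001110
Gen 3 (rule 195): 10000110110
Gen 4 (rule 60): 11000101101
Gen 5 (rule 195): 01011000100
Gen 6 (rule 60): 01110100110
Gen 7 (rule 195): 10110001010
Gen 8 (rule 60): 11101001111
Gen 9 (rule 195): 01100010111
Gen 10 (rule 60): 01010011100
Gen 11 (rule 195): 10000101101
Gen 12 (rule 60): 11000111011
Gen 13 (rule 195): 01011011001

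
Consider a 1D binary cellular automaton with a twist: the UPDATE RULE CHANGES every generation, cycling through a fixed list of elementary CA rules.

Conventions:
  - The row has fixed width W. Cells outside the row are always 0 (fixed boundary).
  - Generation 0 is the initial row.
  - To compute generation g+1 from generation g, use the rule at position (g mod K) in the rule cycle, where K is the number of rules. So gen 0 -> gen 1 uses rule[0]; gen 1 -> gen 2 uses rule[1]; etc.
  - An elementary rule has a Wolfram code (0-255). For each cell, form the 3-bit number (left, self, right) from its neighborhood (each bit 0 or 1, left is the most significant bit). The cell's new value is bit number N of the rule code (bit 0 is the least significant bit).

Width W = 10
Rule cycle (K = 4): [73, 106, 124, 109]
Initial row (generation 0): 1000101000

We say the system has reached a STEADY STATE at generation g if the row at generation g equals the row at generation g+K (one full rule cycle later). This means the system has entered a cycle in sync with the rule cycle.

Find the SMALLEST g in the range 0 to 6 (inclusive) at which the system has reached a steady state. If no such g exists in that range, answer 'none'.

Gen 0: 1000101000
Gen 1 (rule 73): 0010000011
Gen 2 (rule 106): 0100000111
Gen 3 (rule 124): 0110000101
Gen 4 (rule 109): 0110110111
Gen 5 (rule 73): 0110110101
Gen 6 (rule 106): 1111111010
Gen 7 (rule 124): 1000001111
Gen 8 (rule 109): 1011101001
Gen 9 (rule 73): 0010100000
Gen 10 (rule 106): 0101000000

Answer: none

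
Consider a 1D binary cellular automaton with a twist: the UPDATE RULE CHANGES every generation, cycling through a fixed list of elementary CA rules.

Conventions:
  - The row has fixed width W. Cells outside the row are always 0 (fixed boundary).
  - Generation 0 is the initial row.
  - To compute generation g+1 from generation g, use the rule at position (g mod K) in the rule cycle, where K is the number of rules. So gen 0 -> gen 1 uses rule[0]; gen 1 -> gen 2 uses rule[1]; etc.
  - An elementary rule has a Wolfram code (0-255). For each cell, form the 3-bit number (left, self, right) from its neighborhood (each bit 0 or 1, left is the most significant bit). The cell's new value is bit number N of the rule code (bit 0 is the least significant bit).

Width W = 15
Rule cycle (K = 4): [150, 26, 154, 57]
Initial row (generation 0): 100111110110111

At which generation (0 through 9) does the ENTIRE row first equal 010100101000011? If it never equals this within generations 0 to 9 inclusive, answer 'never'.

Gen 0: 100111110110111
Gen 1 (rule 150): 111011100000010
Gen 2 (rule 26): 100010010000101
Gen 3 (rule 154): 010101101001000
Gen 4 (rule 57): 001011010100111
Gen 5 (rule 150): 011000010111010
Gen 6 (rule 26): 110100100100001
Gen 7 (rule 154): 100011011010010
Gen 8 (rule 57): 011010110101001
Gen 9 (rule 150): 100010000101111

Answer: never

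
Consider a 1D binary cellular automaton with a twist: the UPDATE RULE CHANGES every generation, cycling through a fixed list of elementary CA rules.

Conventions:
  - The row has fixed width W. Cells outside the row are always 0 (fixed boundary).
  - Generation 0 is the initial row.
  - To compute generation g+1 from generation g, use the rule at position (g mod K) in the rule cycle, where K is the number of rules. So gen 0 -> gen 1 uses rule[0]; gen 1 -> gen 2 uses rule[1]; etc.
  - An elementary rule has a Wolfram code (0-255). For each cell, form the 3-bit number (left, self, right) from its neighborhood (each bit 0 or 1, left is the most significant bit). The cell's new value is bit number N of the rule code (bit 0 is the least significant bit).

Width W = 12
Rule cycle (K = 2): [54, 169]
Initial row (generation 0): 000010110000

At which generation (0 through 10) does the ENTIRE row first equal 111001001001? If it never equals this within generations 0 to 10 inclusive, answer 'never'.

Gen 0: 000010110000
Gen 1 (rule 54): 000111001000
Gen 2 (rule 169): 110110000011
Gen 3 (rule 54): 001001000100
Gen 4 (rule 169): 100000010001
Gen 5 (rule 54): 110000111011
Gen 6 (rule 169): 100110110110
Gen 7 (rule 54): 111001001001
Gen 8 (rule 169): 110000000000
Gen 9 (rule 54): 001000000000
Gen 10 (rule 169): 100011111111

Answer: 7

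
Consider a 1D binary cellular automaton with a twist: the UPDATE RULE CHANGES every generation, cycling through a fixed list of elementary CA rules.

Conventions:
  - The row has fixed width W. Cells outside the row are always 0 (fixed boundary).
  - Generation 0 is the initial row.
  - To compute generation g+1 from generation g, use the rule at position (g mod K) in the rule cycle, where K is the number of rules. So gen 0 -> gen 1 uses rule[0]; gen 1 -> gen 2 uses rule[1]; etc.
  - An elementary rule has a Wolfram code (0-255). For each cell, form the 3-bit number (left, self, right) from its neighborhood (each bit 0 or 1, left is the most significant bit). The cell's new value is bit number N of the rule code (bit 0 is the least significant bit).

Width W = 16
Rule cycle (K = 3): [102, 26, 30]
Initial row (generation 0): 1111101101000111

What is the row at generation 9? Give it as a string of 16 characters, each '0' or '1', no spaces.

Answer: 0110111011011011

Derivation:
Gen 0: 1111101101000111
Gen 1 (rule 102): 0000110111001001
Gen 2 (rule 26): 0001100100110110
Gen 3 (rule 30): 0011011111100101
Gen 4 (rule 102): 0101100000101111
Gen 5 (rule 26): 1001010001001000
Gen 6 (rule 30): 1111011011111100
Gen 7 (rule 102): 0001101100000100
Gen 8 (rule 26): 0011001010001010
Gen 9 (rule 30): 0110111011011011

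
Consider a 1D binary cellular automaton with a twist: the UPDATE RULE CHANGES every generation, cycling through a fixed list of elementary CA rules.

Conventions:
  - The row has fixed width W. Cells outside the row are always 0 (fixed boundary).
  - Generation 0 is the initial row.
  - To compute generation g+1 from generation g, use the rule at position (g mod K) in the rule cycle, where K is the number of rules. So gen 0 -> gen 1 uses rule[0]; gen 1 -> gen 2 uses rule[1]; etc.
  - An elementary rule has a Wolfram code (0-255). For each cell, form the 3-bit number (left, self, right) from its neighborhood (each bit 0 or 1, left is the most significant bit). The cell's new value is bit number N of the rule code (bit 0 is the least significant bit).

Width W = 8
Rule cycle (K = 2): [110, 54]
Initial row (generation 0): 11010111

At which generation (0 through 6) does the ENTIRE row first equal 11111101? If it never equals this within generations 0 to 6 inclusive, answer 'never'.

Gen 0: 11010111
Gen 1 (rule 110): 11111101
Gen 2 (rule 54): 00000011
Gen 3 (rule 110): 00000111
Gen 4 (rule 54): 00001000
Gen 5 (rule 110): 00011000
Gen 6 (rule 54): 00100100

Answer: 1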